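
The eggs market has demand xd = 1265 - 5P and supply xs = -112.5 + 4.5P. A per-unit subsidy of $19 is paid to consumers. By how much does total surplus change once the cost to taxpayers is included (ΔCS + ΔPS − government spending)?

Net change in total surplus = -$427.5

Pre-subsidy: 1265 - 5P = -112.5 + 4.5P gives P* = 145, x* = 540.
With the rebate, buyers effectively pay Pb = Ps − 19, where Ps is the price sellers receive.
Demand in terms of Ps becomes xd = 1265 − 5(Ps − 19) = 1360 - 5Ps. Setting this equal to supply: 1360 - 5Ps = -112.5 + 4.5Ps, so Ps = 155.
Buyers pay Pb = 155 − 19 = 136; x' = -112.5 + 4.5·155 = 585.
ΔCS = ½(540 + 585)(145 − 136) = 5062.5; ΔPS = ½(540 + 585)(155 − 145) = 5625.
Government spending = 19 × 585 = 11115.
Net change = 5062.5 + 5625 − 11115 = -427.5. The loss equals the DWL triangle ½·19·45.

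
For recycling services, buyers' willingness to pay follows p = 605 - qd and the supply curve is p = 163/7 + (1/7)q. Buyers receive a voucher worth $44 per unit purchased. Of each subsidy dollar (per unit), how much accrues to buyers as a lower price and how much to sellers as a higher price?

Buyers gain $38.5 per unit; sellers gain $5.5 per unit

Pre-subsidy: 605 - q = 163/7 + (1/7)q gives q* = 509 and p* = 96.
With the rebate, buyers effectively pay pb = ps − 44, where ps is the price sellers receive.
On the curves, pb = 605 - q and ps = 163/7 + (1/7)q; the wedge ps − pb = 44 gives 163/7 + (1/7)q − (605 - q) = 44, so q' = 547.5.
Then pb = 605 − 1·547.5 = 57.5 and ps = 163/7 + (1/7)·547.5 = 101.5.
Buyers' price falls by p* − pb = 96 − 57.5 = 38.5; sellers' price rises by ps − p* = 101.5 − 96 = 5.5.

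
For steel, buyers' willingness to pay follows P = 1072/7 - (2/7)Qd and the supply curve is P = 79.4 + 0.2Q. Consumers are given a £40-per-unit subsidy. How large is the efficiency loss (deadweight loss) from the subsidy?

Deadweight loss = 28000/17

Pre-subsidy: 1072/7 - (2/7)Q = 79.4 + 0.2Q gives Q* = 2581/17 and P* = 1866/17.
With the rebate, buyers effectively pay Pb = Ps − 40, where Ps is the price sellers receive.
On the curves, Pb = 1072/7 - (2/7)Q and Ps = 79.4 + 0.2Q; the wedge Ps − Pb = 40 gives 79.4 + 0.2Q − (1072/7 - (2/7)Q) = 40, so Q' = 3981/17.
Then Pb = 1072/7 − (2/7)·(3981/17) = 1466/17 and Ps = 79.4 + 0.2·(3981/17) = 2146/17.
The subsidy expands output by 3981/17 − 2581/17 = 1400/17 past the efficient level; on those units the gap between marginal cost and willingness to pay runs from 0 up to 40.
DWL = ½ × 40 × 1400/17 = 28000/17.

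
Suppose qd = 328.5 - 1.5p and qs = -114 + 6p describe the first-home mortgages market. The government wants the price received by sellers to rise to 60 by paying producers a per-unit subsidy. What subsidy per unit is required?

At a seller price of 60, quantity supplied is -114 + 6·60 = 246.
Buyers absorb 246 only when they pay pb with 328.5 − 1.5·pb = 246, i.e. pb = 55.
s = ps − pb = 60 − 55 = 5.

Required subsidy s = 5 per unit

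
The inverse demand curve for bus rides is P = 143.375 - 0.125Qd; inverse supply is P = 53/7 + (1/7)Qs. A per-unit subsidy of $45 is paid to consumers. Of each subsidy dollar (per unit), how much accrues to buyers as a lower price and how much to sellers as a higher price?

Buyers gain $21 per unit; sellers gain $24 per unit

Pre-subsidy: 143.375 - 0.125Q = 53/7 + (1/7)Q gives Q* = 507 and P* = 80.
With the rebate, buyers effectively pay Pb = Ps − 45, where Ps is the price sellers receive.
On the curves, Pb = 143.375 - 0.125Q and Ps = 53/7 + (1/7)Q; the wedge Ps − Pb = 45 gives 53/7 + (1/7)Q − (143.375 - 0.125Q) = 45, so Q' = 675.
Then Pb = 143.375 − 0.125·675 = 59 and Ps = 53/7 + (1/7)·675 = 104.
Buyers' price falls by P* − Pb = 80 − 59 = 21; sellers' price rises by Ps − P* = 104 − 80 = 24.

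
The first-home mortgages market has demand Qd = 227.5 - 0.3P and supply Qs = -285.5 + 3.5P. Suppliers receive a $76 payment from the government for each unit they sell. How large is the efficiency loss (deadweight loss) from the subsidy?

Pre-subsidy: 227.5 - 0.3P = -285.5 + 3.5P gives P* = 135, Q* = 187.
With the subsidy, sellers receive Ps = Pb + 76 for each unit, where Pb is the price buyers pay.
Supply in terms of Pb becomes Qs = -285.5 + 3.5(Pb + 76) = -19.5 + 3.5Pb. Setting this equal to demand: 227.5 - 0.3Pb = -19.5 + 3.5Pb, so Pb = 65.
Sellers receive Ps = 65 + 76 = 141; Q' = 227.5 − 0.3·65 = 208.
The subsidy expands output by 208 − 187 = 21 past the efficient level; on those units the gap between marginal cost and willingness to pay runs from 0 up to 76.
DWL = ½ × 76 × 21 = 798.

Deadweight loss = $798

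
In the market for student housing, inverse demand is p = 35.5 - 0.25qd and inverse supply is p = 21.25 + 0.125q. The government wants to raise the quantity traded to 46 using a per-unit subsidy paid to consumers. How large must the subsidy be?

At q = 46, from the demand curve buyers pay pb = 35.5 − 0.25·46 = 24; from the supply curve sellers need ps = 21.25 + 0.125·46 = 27.
The subsidy must fill the gap: s = ps − pb = 27 − 24 = 3.

Required subsidy s = 3 per unit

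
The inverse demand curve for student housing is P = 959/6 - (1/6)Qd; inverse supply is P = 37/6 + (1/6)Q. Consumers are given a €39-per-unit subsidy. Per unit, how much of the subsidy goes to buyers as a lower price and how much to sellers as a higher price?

Pre-subsidy: 959/6 - (1/6)Q = 37/6 + (1/6)Q gives Q* = 461 and P* = 83.
With the rebate, buyers effectively pay Pb = Ps − 39, where Ps is the price sellers receive.
On the curves, Pb = 959/6 - (1/6)Q and Ps = 37/6 + (1/6)Q; the wedge Ps − Pb = 39 gives 37/6 + (1/6)Q − (959/6 - (1/6)Q) = 39, so Q' = 578.
Then Pb = 959/6 − (1/6)·578 = 63.5 and Ps = 37/6 + (1/6)·578 = 102.5.
Buyers' price falls by P* − Pb = 83 − 63.5 = 19.5; sellers' price rises by Ps − P* = 102.5 − 83 = 19.5.

Buyers gain €19.5 per unit; sellers gain €19.5 per unit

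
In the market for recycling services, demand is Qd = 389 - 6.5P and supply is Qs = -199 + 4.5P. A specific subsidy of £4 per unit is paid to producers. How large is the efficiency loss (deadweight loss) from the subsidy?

Pre-subsidy: 389 - 6.5P = -199 + 4.5P gives P* = 588/11, Q* = 457/11.
With the subsidy, sellers receive Ps = Pb + 4 for each unit, where Pb is the price buyers pay.
Supply in terms of Pb becomes Qs = -199 + 4.5(Pb + 4) = -181 + 4.5Pb. Setting this equal to demand: 389 - 6.5Pb = -181 + 4.5Pb, so Pb = 570/11.
Sellers receive Ps = 570/11 + 4 = 614/11; Q' = 389 − 6.5·(570/11) = 574/11.
The subsidy expands output by 574/11 − 457/11 = 117/11 past the efficient level; on those units the gap between marginal cost and willingness to pay runs from 0 up to 4.
DWL = ½ × 4 × 117/11 = 234/11.

Deadweight loss = 234/11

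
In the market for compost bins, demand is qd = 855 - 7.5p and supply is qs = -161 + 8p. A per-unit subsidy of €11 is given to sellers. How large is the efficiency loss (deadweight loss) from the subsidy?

Deadweight loss = 7260/31

Pre-subsidy: 855 - 7.5p = -161 + 8p gives p* = 2032/31, q* = 11265/31.
With the subsidy, sellers receive ps = pb + 11 for each unit, where pb is the price buyers pay.
Supply in terms of pb becomes qs = -161 + 8(pb + 11) = -73 + 8pb. Setting this equal to demand: 855 - 7.5pb = -73 + 8pb, so pb = 1856/31.
Sellers receive ps = 1856/31 + 11 = 2197/31; q' = 855 − 7.5·(1856/31) = 12585/31.
The subsidy expands output by 12585/31 − 11265/31 = 1320/31 past the efficient level; on those units the gap between marginal cost and willingness to pay runs from 0 up to 11.
DWL = ½ × 11 × 1320/31 = 7260/31.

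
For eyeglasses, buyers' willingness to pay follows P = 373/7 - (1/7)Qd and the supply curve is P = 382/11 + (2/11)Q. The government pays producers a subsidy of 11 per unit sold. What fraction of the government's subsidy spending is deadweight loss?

Pre-subsidy: 373/7 - (1/7)Q = 382/11 + (2/11)Q gives Q* = 57.16 and P* = 45.12.
With the subsidy, sellers receive Ps = Pb + 11 for each unit, where Pb is the price buyers pay.
On the curves, Pb = 373/7 - (1/7)Q and Ps = 382/11 + (2/11)Q; the wedge Ps − Pb = 11 gives 382/11 + (2/11)Q − (373/7 - (1/7)Q) = 11, so Q' = 91.04.
Then Pb = 373/7 − (1/7)·91.04 = 40.28 and Ps = 382/11 + (2/11)·91.04 = 51.28.
ΔCS = ½(57.16 + 91.04)(45.12 − 40.28) = 358.644; ΔPS = ½(57.16 + 91.04)(51.28 − 45.12) = 456.456.
Government spending = 11 × 91.04 = 1001.44.
DWL = ½ × 11 × (91.04 − 57.16) = 186.34; fraction = 186.34 / 1001.44 = 847/4552.

DWL / government spending = 847/4552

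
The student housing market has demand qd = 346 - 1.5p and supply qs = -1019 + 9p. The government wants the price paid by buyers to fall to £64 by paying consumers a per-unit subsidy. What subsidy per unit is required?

At a buyer price of 64, quantity demanded is 346 − 1.5·64 = 250.
Sellers supply 250 only when they receive ps with -1019 + 9·ps = 250, i.e. ps = 141.
s = ps − pb = 141 − 64 = 77.

Required subsidy s = £77 per unit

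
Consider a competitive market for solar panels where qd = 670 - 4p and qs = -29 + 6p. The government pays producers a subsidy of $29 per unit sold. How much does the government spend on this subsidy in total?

Government cost = $13340

Pre-subsidy: 670 - 4p = -29 + 6p gives p* = 69.9, q* = 390.4.
With the subsidy, sellers receive ps = pb + 29 for each unit, where pb is the price buyers pay.
Supply in terms of pb becomes qs = -29 + 6(pb + 29) = 145 + 6pb. Setting this equal to demand: 670 - 4pb = 145 + 6pb, so pb = 52.5.
Sellers receive ps = 52.5 + 29 = 81.5; q' = 670 − 4·52.5 = 460.
Government outlay = subsidy × quantity = 29 × 460 = 13340.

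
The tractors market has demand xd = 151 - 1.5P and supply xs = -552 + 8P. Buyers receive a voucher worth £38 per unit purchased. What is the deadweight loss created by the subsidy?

Deadweight loss = £912

Pre-subsidy: 151 - 1.5P = -552 + 8P gives P* = 74, x* = 40.
With the rebate, buyers effectively pay Pb = Ps − 38, where Ps is the price sellers receive.
Demand in terms of Ps becomes xd = 151 − 1.5(Ps − 38) = 208 - 1.5Ps. Setting this equal to supply: 208 - 1.5Ps = -552 + 8Ps, so Ps = 80.
Buyers pay Pb = 80 − 38 = 42; x' = -552 + 8·80 = 88.
The subsidy expands output by 88 − 40 = 48 past the efficient level; on those units the gap between marginal cost and willingness to pay runs from 0 up to 38.
DWL = ½ × 38 × 48 = 912.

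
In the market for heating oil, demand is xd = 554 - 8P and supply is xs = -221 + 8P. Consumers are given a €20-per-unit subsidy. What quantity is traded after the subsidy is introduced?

x' = 246.5

Pre-subsidy: 554 - 8P = -221 + 8P gives P* = 48.4375, x* = 166.5.
With the rebate, buyers effectively pay Pb = Ps − 20, where Ps is the price sellers receive.
Demand in terms of Ps becomes xd = 554 − 8(Ps − 20) = 714 - 8Ps. Setting this equal to supply: 714 - 8Ps = -221 + 8Ps, so Ps = 58.4375.
Buyers pay Pb = 58.4375 − 20 = 38.4375; x' = -221 + 8·58.4375 = 246.5.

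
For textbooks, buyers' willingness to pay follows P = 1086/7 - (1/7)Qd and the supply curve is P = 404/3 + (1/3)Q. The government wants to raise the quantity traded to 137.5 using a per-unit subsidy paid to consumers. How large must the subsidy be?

Required subsidy s = 45 per unit

At Q = 137.5, from the demand curve buyers pay Pb = 1086/7 − (1/7)·137.5 = 135.5; from the supply curve sellers need Ps = 404/3 + (1/3)·137.5 = 180.5.
The subsidy must fill the gap: s = Ps − Pb = 180.5 − 135.5 = 45.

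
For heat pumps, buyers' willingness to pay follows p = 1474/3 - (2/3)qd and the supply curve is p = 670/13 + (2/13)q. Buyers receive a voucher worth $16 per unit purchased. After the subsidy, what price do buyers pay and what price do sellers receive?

Pre-subsidy: 1474/3 - (2/3)q = 670/13 + (2/13)q gives q* = 536 and p* = 134.
With the rebate, buyers effectively pay pb = ps − 16, where ps is the price sellers receive.
On the curves, pb = 1474/3 - (2/3)q and ps = 670/13 + (2/13)q; the wedge ps − pb = 16 gives 670/13 + (2/13)q − (1474/3 - (2/3)q) = 16, so q' = 555.5.
Then pb = 1474/3 − (2/3)·555.5 = 121 and ps = 670/13 + (2/13)·555.5 = 137.

Buyers pay $121; sellers receive $137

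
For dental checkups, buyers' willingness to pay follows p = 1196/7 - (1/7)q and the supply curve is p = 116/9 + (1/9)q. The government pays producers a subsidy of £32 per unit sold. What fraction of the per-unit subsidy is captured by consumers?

Consumer share = 0.5625

Pre-subsidy: 1196/7 - (1/7)q = 116/9 + (1/9)q gives q* = 622 and p* = 82.
With the subsidy, sellers receive ps = pb + 32 for each unit, where pb is the price buyers pay.
On the curves, pb = 1196/7 - (1/7)q and ps = 116/9 + (1/9)q; the wedge ps − pb = 32 gives 116/9 + (1/9)q − (1196/7 - (1/7)q) = 32, so q' = 748.
Then pb = 1196/7 − (1/7)·748 = 64 and ps = 116/9 + (1/9)·748 = 96.
Buyers' price falls by p* − pb = 82 − 64 = 18; sellers' price rises by ps − p* = 96 − 82 = 14.
So consumers capture 18/32 = 0.5625 of each unit of subsidy.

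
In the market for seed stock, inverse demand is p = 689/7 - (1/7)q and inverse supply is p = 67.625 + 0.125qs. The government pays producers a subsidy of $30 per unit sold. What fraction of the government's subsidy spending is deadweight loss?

Pre-subsidy: 689/7 - (1/7)q = 67.625 + 0.125q gives q* = 115 and p* = 82.
With the subsidy, sellers receive ps = pb + 30 for each unit, where pb is the price buyers pay.
On the curves, pb = 689/7 - (1/7)q and ps = 67.625 + 0.125q; the wedge ps − pb = 30 gives 67.625 + 0.125q − (689/7 - (1/7)q) = 30, so q' = 227.
Then pb = 689/7 − (1/7)·227 = 66 and ps = 67.625 + 0.125·227 = 96.
ΔCS = ½(115 + 227)(82 − 66) = 2736; ΔPS = ½(115 + 227)(96 − 82) = 2394.
Government spending = 30 × 227 = 6810.
DWL = ½ × 30 × (227 − 115) = 1680; fraction = 1680 / 6810 = 56/227.

DWL / government spending = 56/227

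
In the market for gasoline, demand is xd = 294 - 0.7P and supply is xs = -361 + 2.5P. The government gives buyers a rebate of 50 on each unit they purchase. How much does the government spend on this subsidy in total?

Pre-subsidy: 294 - 0.7P = -361 + 2.5P gives P* = 204.6875, x* = 150.71875.
With the rebate, buyers effectively pay Pb = Ps − 50, where Ps is the price sellers receive.
Demand in terms of Ps becomes xd = 294 − 0.7(Ps − 50) = 329 - 0.7Ps. Setting this equal to supply: 329 - 0.7Ps = -361 + 2.5Ps, so Ps = 215.625.
Buyers pay Pb = 215.625 − 50 = 165.625; x' = -361 + 2.5·215.625 = 178.0625.
Government outlay = subsidy × quantity = 50 × 178.0625 = 8903.125.

Government cost = 8903.125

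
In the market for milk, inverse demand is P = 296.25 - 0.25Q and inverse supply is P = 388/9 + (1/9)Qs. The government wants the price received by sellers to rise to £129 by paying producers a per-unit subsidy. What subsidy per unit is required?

At a seller price of 129, quantity supplied is -388 + 9·129 = 773.
Buyers absorb 773 only when they pay Pb = 296.25 − 0.25·773 = 103.
s = Ps − Pb = 129 − 103 = 26.

Required subsidy s = £26 per unit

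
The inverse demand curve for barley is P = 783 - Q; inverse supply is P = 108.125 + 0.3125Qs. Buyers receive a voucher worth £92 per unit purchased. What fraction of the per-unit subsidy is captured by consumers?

Consumer share = 16/21

Pre-subsidy: 783 - Q = 108.125 + 0.3125Q gives Q* = 10798/21 and P* = 5645/21.
With the rebate, buyers effectively pay Pb = Ps − 92, where Ps is the price sellers receive.
On the curves, Pb = 783 - Q and Ps = 108.125 + 0.3125Q; the wedge Ps − Pb = 92 gives 108.125 + 0.3125Q − (783 - Q) = 92, so Q' = 4090/7.
Then Pb = 783 − 1·(4090/7) = 1391/7 and Ps = 108.125 + 0.3125·(4090/7) = 2035/7.
Buyers' price falls by P* − Pb = 5645/21 − 1391/7 = 1472/21; sellers' price rises by Ps − P* = 2035/7 − 5645/21 = 460/21.
So consumers capture (1472/21)/92 = 16/21 of each unit of subsidy.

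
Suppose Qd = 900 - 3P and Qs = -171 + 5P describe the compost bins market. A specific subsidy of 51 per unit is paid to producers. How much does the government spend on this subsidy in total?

Pre-subsidy: 900 - 3P = -171 + 5P gives P* = 133.875, Q* = 498.375.
With the subsidy, sellers receive Ps = Pb + 51 for each unit, where Pb is the price buyers pay.
Supply in terms of Pb becomes Qs = -171 + 5(Pb + 51) = 84 + 5Pb. Setting this equal to demand: 900 - 3Pb = 84 + 5Pb, so Pb = 102.
Sellers receive Ps = 102 + 51 = 153; Q' = 900 − 3·102 = 594.
Government outlay = subsidy × quantity = 51 × 594 = 30294.

Government cost = 30294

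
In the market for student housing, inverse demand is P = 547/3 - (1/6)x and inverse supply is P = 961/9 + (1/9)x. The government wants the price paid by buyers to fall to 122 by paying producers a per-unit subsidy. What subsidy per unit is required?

At a buyer price of 122, quantity demanded is 1094 − 6·122 = 362.
Sellers supply 362 only when they receive Ps = 961/9 + (1/9)·362 = 147.
s = Ps − Pb = 147 − 122 = 25.

Required subsidy s = 25 per unit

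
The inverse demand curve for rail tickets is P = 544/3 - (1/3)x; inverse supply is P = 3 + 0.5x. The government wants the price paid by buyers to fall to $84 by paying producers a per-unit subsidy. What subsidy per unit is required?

At a buyer price of 84, quantity demanded is 544 − 3·84 = 292.
Sellers supply 292 only when they receive Ps = 3 + 0.5·292 = 149.
s = Ps − Pb = 149 − 84 = 65.

Required subsidy s = $65 per unit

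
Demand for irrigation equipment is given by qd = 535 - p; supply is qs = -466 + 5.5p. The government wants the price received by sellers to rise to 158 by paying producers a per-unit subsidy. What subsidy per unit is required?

Required subsidy s = 26 per unit

At a seller price of 158, quantity supplied is -466 + 5.5·158 = 403.
Buyers absorb 403 only when they pay pb with 535 − 1·pb = 403, i.e. pb = 132.
s = ps − pb = 158 − 132 = 26.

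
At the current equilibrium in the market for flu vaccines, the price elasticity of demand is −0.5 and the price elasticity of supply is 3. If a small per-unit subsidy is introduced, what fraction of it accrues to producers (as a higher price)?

For a small subsidy around the equilibrium, the benefit split depends on the relative slopes, which at a point are proportional to the elasticities.
Buyer share = εs/(εs + |εd|) = 3/(3 + 0.5) = 6/7; seller share = |εd|/(εs + |εd|) = 1/7.
So producers capture 1/7 of the subsidy.

Producer share = 1/7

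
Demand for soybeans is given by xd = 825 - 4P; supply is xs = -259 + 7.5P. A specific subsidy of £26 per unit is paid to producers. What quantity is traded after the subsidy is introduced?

Pre-subsidy: 825 - 4P = -259 + 7.5P gives P* = 2168/23, x* = 10303/23.
With the subsidy, sellers receive Ps = Pb + 26 for each unit, where Pb is the price buyers pay.
Supply in terms of Pb becomes xs = -259 + 7.5(Pb + 26) = -64 + 7.5Pb. Setting this equal to demand: 825 - 4Pb = -64 + 7.5Pb, so Pb = 1778/23.
Sellers receive Ps = 1778/23 + 26 = 2376/23; x' = 825 − 4·(1778/23) = 11863/23.

x' = 11863/23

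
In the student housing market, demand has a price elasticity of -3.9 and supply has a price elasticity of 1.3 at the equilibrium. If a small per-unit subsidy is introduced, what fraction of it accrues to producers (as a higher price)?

For a small subsidy around the equilibrium, the benefit split depends on the relative slopes, which at a point are proportional to the elasticities.
Buyer share = εs/(εs + |εd|) = 1.3/(1.3 + 3.9) = 0.25; seller share = |εd|/(εs + |εd|) = 0.75.
So producers capture 0.75 of the subsidy.

Producer share = 0.75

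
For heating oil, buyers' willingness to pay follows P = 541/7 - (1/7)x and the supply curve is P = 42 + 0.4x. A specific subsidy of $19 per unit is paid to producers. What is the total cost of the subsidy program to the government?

Pre-subsidy: 541/7 - (1/7)x = 42 + 0.4x gives x* = 65 and P* = 68.
With the subsidy, sellers receive Ps = Pb + 19 for each unit, where Pb is the price buyers pay.
On the curves, Pb = 541/7 - (1/7)x and Ps = 42 + 0.4x; the wedge Ps − Pb = 19 gives 42 + 0.4x − (541/7 - (1/7)x) = 19, so x' = 100.
Then Pb = 541/7 − (1/7)·100 = 63 and Ps = 42 + 0.4·100 = 82.
Government outlay = subsidy × quantity = 19 × 100 = 1900.

Government cost = $1900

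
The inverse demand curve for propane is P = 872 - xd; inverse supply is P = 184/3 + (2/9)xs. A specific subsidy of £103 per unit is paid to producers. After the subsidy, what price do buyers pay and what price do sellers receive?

Pre-subsidy: 872 - x = 184/3 + (2/9)x gives x* = 7296/11 and P* = 2296/11.
With the subsidy, sellers receive Ps = Pb + 103 for each unit, where Pb is the price buyers pay.
On the curves, Pb = 872 - x and Ps = 184/3 + (2/9)x; the wedge Ps − Pb = 103 gives 184/3 + (2/9)x − (872 - x) = 103, so x' = 8223/11.
Then Pb = 872 − 1·(8223/11) = 1369/11 and Ps = 184/3 + (2/9)·(8223/11) = 2502/11.

Buyers pay 1369/11; sellers receive 2502/11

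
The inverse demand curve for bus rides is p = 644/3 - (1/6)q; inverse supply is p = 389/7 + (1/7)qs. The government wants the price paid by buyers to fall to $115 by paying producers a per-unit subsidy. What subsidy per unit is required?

Required subsidy s = $26 per unit

At a buyer price of 115, quantity demanded is 1288 − 6·115 = 598.
Sellers supply 598 only when they receive ps = 389/7 + (1/7)·598 = 141.
s = ps − pb = 141 − 115 = 26.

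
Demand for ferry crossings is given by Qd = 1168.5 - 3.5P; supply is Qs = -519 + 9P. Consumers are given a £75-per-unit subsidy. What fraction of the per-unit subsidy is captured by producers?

Pre-subsidy: 1168.5 - 3.5P = -519 + 9P gives P* = 135, Q* = 696.
With the rebate, buyers effectively pay Pb = Ps − 75, where Ps is the price sellers receive.
Demand in terms of Ps becomes Qd = 1168.5 − 3.5(Ps − 75) = 1431 - 3.5Ps. Setting this equal to supply: 1431 - 3.5Ps = -519 + 9Ps, so Ps = 156.
Buyers pay Pb = 156 − 75 = 81; Q' = -519 + 9·156 = 885.
Buyers' price falls by P* − Pb = 135 − 81 = 54; sellers' price rises by Ps − P* = 156 − 135 = 21.
So producers capture 21/75 = 0.28 of each unit of subsidy.

Producer share = 0.28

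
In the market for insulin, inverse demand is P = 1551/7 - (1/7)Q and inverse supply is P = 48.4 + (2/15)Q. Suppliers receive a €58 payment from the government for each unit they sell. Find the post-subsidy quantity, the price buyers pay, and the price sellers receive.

Q' = 837; buyers pay €102; sellers receive €160

Pre-subsidy: 1551/7 - (1/7)Q = 48.4 + (2/15)Q gives Q* = 627 and P* = 132.
With the subsidy, sellers receive Ps = Pb + 58 for each unit, where Pb is the price buyers pay.
On the curves, Pb = 1551/7 - (1/7)Q and Ps = 48.4 + (2/15)Q; the wedge Ps − Pb = 58 gives 48.4 + (2/15)Q − (1551/7 - (1/7)Q) = 58, so Q' = 837.
Then Pb = 1551/7 − (1/7)·837 = 102 and Ps = 48.4 + (2/15)·837 = 160.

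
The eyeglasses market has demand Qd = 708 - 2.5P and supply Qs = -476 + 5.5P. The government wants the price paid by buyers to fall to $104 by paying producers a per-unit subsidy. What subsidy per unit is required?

At a buyer price of 104, quantity demanded is 708 − 2.5·104 = 448.
Sellers supply 448 only when they receive Ps with -476 + 5.5·Ps = 448, i.e. Ps = 168.
s = Ps − Pb = 168 − 104 = 64.

Required subsidy s = $64 per unit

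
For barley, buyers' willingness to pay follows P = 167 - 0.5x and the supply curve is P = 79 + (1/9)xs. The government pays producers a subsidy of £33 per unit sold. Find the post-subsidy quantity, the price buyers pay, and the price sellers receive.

Pre-subsidy: 167 - 0.5x = 79 + (1/9)x gives x* = 144 and P* = 95.
With the subsidy, sellers receive Ps = Pb + 33 for each unit, where Pb is the price buyers pay.
On the curves, Pb = 167 - 0.5x and Ps = 79 + (1/9)x; the wedge Ps − Pb = 33 gives 79 + (1/9)x − (167 - 0.5x) = 33, so x' = 198.
Then Pb = 167 − 0.5·198 = 68 and Ps = 79 + (1/9)·198 = 101.

x' = 198; buyers pay £68; sellers receive £101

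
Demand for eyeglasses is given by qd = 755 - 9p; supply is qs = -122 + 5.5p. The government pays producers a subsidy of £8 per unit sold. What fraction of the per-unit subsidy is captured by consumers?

Consumer share = 11/29

Pre-subsidy: 755 - 9p = -122 + 5.5p gives p* = 1754/29, q* = 6109/29.
With the subsidy, sellers receive ps = pb + 8 for each unit, where pb is the price buyers pay.
Supply in terms of pb becomes qs = -122 + 5.5(pb + 8) = -78 + 5.5pb. Setting this equal to demand: 755 - 9pb = -78 + 5.5pb, so pb = 1666/29.
Sellers receive ps = 1666/29 + 8 = 1898/29; q' = 755 − 9·(1666/29) = 6901/29.
Buyers' price falls by p* − pb = 1754/29 − 1666/29 = 88/29; sellers' price rises by ps − p* = 1898/29 − 1754/29 = 144/29.
So consumers capture (88/29)/8 = 11/29 of each unit of subsidy.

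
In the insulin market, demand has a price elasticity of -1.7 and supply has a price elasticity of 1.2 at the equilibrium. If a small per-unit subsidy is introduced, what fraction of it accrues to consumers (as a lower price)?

For a small subsidy around the equilibrium, the benefit split depends on the relative slopes, which at a point are proportional to the elasticities.
Buyer share = εs/(εs + |εd|) = 1.2/(1.2 + 1.7) = 12/29; seller share = |εd|/(εs + |εd|) = 17/29.

Consumer share = 12/29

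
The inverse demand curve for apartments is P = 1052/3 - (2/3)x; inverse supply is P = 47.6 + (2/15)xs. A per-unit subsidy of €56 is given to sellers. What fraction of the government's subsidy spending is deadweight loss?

DWL / government spending = 210/2693

Pre-subsidy: 1052/3 - (2/3)x = 47.6 + (2/15)x gives x* = 2273/6 and P* = 883/9.
With the subsidy, sellers receive Ps = Pb + 56 for each unit, where Pb is the price buyers pay.
On the curves, Pb = 1052/3 - (2/3)x and Ps = 47.6 + (2/15)x; the wedge Ps − Pb = 56 gives 47.6 + (2/15)x − (1052/3 - (2/3)x) = 56, so x' = 2693/6.
Then Pb = 1052/3 − (2/3)·(2693/6) = 463/9 and Ps = 47.6 + (2/15)·(2693/6) = 967/9.
ΔCS = ½(2273/6 + 2693/6)(883/9 − 463/9) = 173810/9; ΔPS = ½(2273/6 + 2693/6)(967/9 − 883/9) = 34762/9.
Government spending = 56 × 2693/6 = 75404/3.
DWL = ½ × 56 × (2693/6 − 2273/6) = 1960; fraction = 1960 / (75404/3) = 210/2693.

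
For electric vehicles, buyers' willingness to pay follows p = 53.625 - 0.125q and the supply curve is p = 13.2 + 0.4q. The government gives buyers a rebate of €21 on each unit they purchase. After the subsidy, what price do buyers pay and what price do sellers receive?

Pre-subsidy: 53.625 - 0.125q = 13.2 + 0.4q gives q* = 77 and p* = 44.
With the rebate, buyers effectively pay pb = ps − 21, where ps is the price sellers receive.
On the curves, pb = 53.625 - 0.125q and ps = 13.2 + 0.4q; the wedge ps − pb = 21 gives 13.2 + 0.4q − (53.625 - 0.125q) = 21, so q' = 117.
Then pb = 53.625 − 0.125·117 = 39 and ps = 13.2 + 0.4·117 = 60.

Buyers pay €39; sellers receive €60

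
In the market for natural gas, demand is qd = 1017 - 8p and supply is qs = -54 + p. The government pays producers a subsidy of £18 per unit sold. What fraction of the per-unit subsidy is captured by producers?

Pre-subsidy: 1017 - 8p = -54 + p gives p* = 119, q* = 65.
With the subsidy, sellers receive ps = pb + 18 for each unit, where pb is the price buyers pay.
Supply in terms of pb becomes qs = -54 + 1(pb + 18) = -36 + pb. Setting this equal to demand: 1017 - 8pb = -36 + pb, so pb = 117.
Sellers receive ps = 117 + 18 = 135; q' = 1017 − 8·117 = 81.
Buyers' price falls by p* − pb = 119 − 117 = 2; sellers' price rises by ps − p* = 135 − 119 = 16.
So producers capture 16/18 = 8/9 of each unit of subsidy.

Producer share = 8/9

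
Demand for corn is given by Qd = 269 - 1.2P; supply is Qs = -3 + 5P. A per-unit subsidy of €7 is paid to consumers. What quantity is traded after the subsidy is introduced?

Q' = 6917/31

Pre-subsidy: 269 - 1.2P = -3 + 5P gives P* = 1360/31, Q* = 6707/31.
With the rebate, buyers effectively pay Pb = Ps − 7, where Ps is the price sellers receive.
Demand in terms of Ps becomes Qd = 269 − 1.2(Ps − 7) = 277.4 - 1.2Ps. Setting this equal to supply: 277.4 - 1.2Ps = -3 + 5Ps, so Ps = 1402/31.
Buyers pay Pb = 1402/31 − 7 = 1185/31; Q' = -3 + 5·(1402/31) = 6917/31.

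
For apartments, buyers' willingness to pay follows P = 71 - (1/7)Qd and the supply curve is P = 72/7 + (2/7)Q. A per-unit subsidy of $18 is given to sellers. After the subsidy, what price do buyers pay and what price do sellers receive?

Pre-subsidy: 71 - (1/7)Q = 72/7 + (2/7)Q gives Q* = 425/3 and P* = 1066/21.
With the subsidy, sellers receive Ps = Pb + 18 for each unit, where Pb is the price buyers pay.
On the curves, Pb = 71 - (1/7)Q and Ps = 72/7 + (2/7)Q; the wedge Ps − Pb = 18 gives 72/7 + (2/7)Q − (71 - (1/7)Q) = 18, so Q' = 551/3.
Then Pb = 71 − (1/7)·(551/3) = 940/21 and Ps = 72/7 + (2/7)·(551/3) = 1318/21.

Buyers pay 940/21; sellers receive 1318/21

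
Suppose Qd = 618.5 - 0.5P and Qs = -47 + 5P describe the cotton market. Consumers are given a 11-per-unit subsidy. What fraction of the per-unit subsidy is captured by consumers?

Consumer share = 10/11

Pre-subsidy: 618.5 - 0.5P = -47 + 5P gives P* = 121, Q* = 558.
With the rebate, buyers effectively pay Pb = Ps − 11, where Ps is the price sellers receive.
Demand in terms of Ps becomes Qd = 618.5 − 0.5(Ps − 11) = 624 - 0.5Ps. Setting this equal to supply: 624 - 0.5Ps = -47 + 5Ps, so Ps = 122.
Buyers pay Pb = 122 − 11 = 111; Q' = -47 + 5·122 = 563.
Buyers' price falls by P* − Pb = 121 − 111 = 10; sellers' price rises by Ps − P* = 122 − 121 = 1.
So consumers capture 10/11 = 10/11 of each unit of subsidy.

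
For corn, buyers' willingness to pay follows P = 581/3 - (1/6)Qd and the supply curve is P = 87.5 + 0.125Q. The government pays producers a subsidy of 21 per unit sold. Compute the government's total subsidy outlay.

Government cost = 9156

Pre-subsidy: 581/3 - (1/6)Q = 87.5 + 0.125Q gives Q* = 364 and P* = 133.
With the subsidy, sellers receive Ps = Pb + 21 for each unit, where Pb is the price buyers pay.
On the curves, Pb = 581/3 - (1/6)Q and Ps = 87.5 + 0.125Q; the wedge Ps − Pb = 21 gives 87.5 + 0.125Q − (581/3 - (1/6)Q) = 21, so Q' = 436.
Then Pb = 581/3 − (1/6)·436 = 121 and Ps = 87.5 + 0.125·436 = 142.
Government outlay = subsidy × quantity = 21 × 436 = 9156.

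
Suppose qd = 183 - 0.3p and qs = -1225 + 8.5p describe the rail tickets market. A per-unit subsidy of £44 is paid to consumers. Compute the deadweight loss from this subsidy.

Pre-subsidy: 183 - 0.3p = -1225 + 8.5p gives p* = 160, q* = 135.
With the rebate, buyers effectively pay pb = ps − 44, where ps is the price sellers receive.
Demand in terms of ps becomes qd = 183 − 0.3(ps − 44) = 196.2 - 0.3ps. Setting this equal to supply: 196.2 - 0.3ps = -1225 + 8.5ps, so ps = 161.5.
Buyers pay pb = 161.5 − 44 = 117.5; q' = -1225 + 8.5·161.5 = 147.75.
The subsidy expands output by 147.75 − 135 = 12.75 past the efficient level; on those units the gap between marginal cost and willingness to pay runs from 0 up to 44.
DWL = ½ × 44 × 12.75 = 280.5.

Deadweight loss = £280.5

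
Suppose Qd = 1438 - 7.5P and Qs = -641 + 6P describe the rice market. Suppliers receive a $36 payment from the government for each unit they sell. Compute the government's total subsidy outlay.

Government cost = $14508

Pre-subsidy: 1438 - 7.5P = -641 + 6P gives P* = 154, Q* = 283.
With the subsidy, sellers receive Ps = Pb + 36 for each unit, where Pb is the price buyers pay.
Supply in terms of Pb becomes Qs = -641 + 6(Pb + 36) = -425 + 6Pb. Setting this equal to demand: 1438 - 7.5Pb = -425 + 6Pb, so Pb = 138.
Sellers receive Ps = 138 + 36 = 174; Q' = 1438 − 7.5·138 = 403.
Government outlay = subsidy × quantity = 36 × 403 = 14508.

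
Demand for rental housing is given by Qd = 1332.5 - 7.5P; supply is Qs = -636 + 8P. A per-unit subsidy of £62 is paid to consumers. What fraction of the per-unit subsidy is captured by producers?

Pre-subsidy: 1332.5 - 7.5P = -636 + 8P gives P* = 127, Q* = 380.
With the rebate, buyers effectively pay Pb = Ps − 62, where Ps is the price sellers receive.
Demand in terms of Ps becomes Qd = 1332.5 − 7.5(Ps − 62) = 1797.5 - 7.5Ps. Setting this equal to supply: 1797.5 - 7.5Ps = -636 + 8Ps, so Ps = 157.
Buyers pay Pb = 157 − 62 = 95; Q' = -636 + 8·157 = 620.
Buyers' price falls by P* − Pb = 127 − 95 = 32; sellers' price rises by Ps − P* = 157 − 127 = 30.
So producers capture 30/62 = 15/31 of each unit of subsidy.

Producer share = 15/31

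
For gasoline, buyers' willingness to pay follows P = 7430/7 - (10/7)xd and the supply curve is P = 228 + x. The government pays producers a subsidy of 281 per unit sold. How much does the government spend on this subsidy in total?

Government cost = 2192081/17

Pre-subsidy: 7430/7 - (10/7)x = 228 + x gives x* = 5834/17 and P* = 9710/17.
With the subsidy, sellers receive Ps = Pb + 281 for each unit, where Pb is the price buyers pay.
On the curves, Pb = 7430/7 - (10/7)x and Ps = 228 + x; the wedge Ps − Pb = 281 gives 228 + x − (7430/7 - (10/7)x) = 281, so x' = 7801/17.
Then Pb = 7430/7 − (10/7)·(7801/17) = 6900/17 and Ps = 228 + 1·(7801/17) = 11677/17.
Government outlay = subsidy × quantity = 281 × 7801/17 = 2192081/17.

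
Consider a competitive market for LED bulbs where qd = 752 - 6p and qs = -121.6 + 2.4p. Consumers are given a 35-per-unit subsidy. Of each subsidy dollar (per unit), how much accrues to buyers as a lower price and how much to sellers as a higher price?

Buyers gain 10 per unit; sellers gain 25 per unit

Pre-subsidy: 752 - 6p = -121.6 + 2.4p gives p* = 104, q* = 128.
With the rebate, buyers effectively pay pb = ps − 35, where ps is the price sellers receive.
Demand in terms of ps becomes qd = 752 − 6(ps − 35) = 962 - 6ps. Setting this equal to supply: 962 - 6ps = -121.6 + 2.4ps, so ps = 129.
Buyers pay pb = 129 − 35 = 94; q' = -121.6 + 2.4·129 = 188.
Buyers' price falls by p* − pb = 104 − 94 = 10; sellers' price rises by ps − p* = 129 − 104 = 25.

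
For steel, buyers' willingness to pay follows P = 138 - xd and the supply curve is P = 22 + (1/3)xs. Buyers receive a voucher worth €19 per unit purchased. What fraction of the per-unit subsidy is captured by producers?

Pre-subsidy: 138 - x = 22 + (1/3)x gives x* = 87 and P* = 51.
With the rebate, buyers effectively pay Pb = Ps − 19, where Ps is the price sellers receive.
On the curves, Pb = 138 - x and Ps = 22 + (1/3)x; the wedge Ps − Pb = 19 gives 22 + (1/3)x − (138 - x) = 19, so x' = 101.25.
Then Pb = 138 − 1·101.25 = 36.75 and Ps = 22 + (1/3)·101.25 = 55.75.
Buyers' price falls by P* − Pb = 51 − 36.75 = 14.25; sellers' price rises by Ps − P* = 55.75 − 51 = 4.75.
So producers capture 4.75/19 = 0.25 of each unit of subsidy.

Producer share = 0.25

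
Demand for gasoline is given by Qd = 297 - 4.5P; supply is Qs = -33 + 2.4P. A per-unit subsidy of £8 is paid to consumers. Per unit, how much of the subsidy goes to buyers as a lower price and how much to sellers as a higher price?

Pre-subsidy: 297 - 4.5P = -33 + 2.4P gives P* = 1100/23, Q* = 1881/23.
With the rebate, buyers effectively pay Pb = Ps − 8, where Ps is the price sellers receive.
Demand in terms of Ps becomes Qd = 297 − 4.5(Ps − 8) = 333 - 4.5Ps. Setting this equal to supply: 333 - 4.5Ps = -33 + 2.4Ps, so Ps = 1220/23.
Buyers pay Pb = 1220/23 − 8 = 1036/23; Q' = -33 + 2.4·(1220/23) = 2169/23.
Buyers' price falls by P* − Pb = 1100/23 − 1036/23 = 64/23; sellers' price rises by Ps − P* = 1220/23 − 1100/23 = 120/23.

Buyers gain 64/23 per unit; sellers gain 120/23 per unit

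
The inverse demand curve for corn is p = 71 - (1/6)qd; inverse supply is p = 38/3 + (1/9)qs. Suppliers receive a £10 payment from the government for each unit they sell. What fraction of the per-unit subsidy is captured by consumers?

Consumer share = 0.6

Pre-subsidy: 71 - (1/6)q = 38/3 + (1/9)q gives q* = 210 and p* = 36.
With the subsidy, sellers receive ps = pb + 10 for each unit, where pb is the price buyers pay.
On the curves, pb = 71 - (1/6)q and ps = 38/3 + (1/9)q; the wedge ps − pb = 10 gives 38/3 + (1/9)q − (71 - (1/6)q) = 10, so q' = 246.
Then pb = 71 − (1/6)·246 = 30 and ps = 38/3 + (1/9)·246 = 40.
Buyers' price falls by p* − pb = 36 − 30 = 6; sellers' price rises by ps − p* = 40 − 36 = 4.
So consumers capture 6/10 = 0.6 of each unit of subsidy.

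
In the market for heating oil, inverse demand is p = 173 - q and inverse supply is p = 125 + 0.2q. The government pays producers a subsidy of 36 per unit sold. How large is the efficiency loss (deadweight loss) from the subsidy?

Deadweight loss = 540

Pre-subsidy: 173 - q = 125 + 0.2q gives q* = 40 and p* = 133.
With the subsidy, sellers receive ps = pb + 36 for each unit, where pb is the price buyers pay.
On the curves, pb = 173 - q and ps = 125 + 0.2q; the wedge ps − pb = 36 gives 125 + 0.2q − (173 - q) = 36, so q' = 70.
Then pb = 173 − 1·70 = 103 and ps = 125 + 0.2·70 = 139.
The subsidy expands output by 70 − 40 = 30 past the efficient level; on those units the gap between marginal cost and willingness to pay runs from 0 up to 36.
DWL = ½ × 36 × 30 = 540.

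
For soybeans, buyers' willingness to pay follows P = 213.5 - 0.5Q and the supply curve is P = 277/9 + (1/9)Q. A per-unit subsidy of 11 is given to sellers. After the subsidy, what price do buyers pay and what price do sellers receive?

Buyers pay 55; sellers receive 66

Pre-subsidy: 213.5 - 0.5Q = 277/9 + (1/9)Q gives Q* = 299 and P* = 64.
With the subsidy, sellers receive Ps = Pb + 11 for each unit, where Pb is the price buyers pay.
On the curves, Pb = 213.5 - 0.5Q and Ps = 277/9 + (1/9)Q; the wedge Ps − Pb = 11 gives 277/9 + (1/9)Q − (213.5 - 0.5Q) = 11, so Q' = 317.
Then Pb = 213.5 − 0.5·317 = 55 and Ps = 277/9 + (1/9)·317 = 66.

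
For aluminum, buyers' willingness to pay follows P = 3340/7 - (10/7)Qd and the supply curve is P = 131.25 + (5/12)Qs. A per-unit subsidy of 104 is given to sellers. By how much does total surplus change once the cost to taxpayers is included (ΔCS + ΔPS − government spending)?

Net change in total surplus = -454272/155

Pre-subsidy: 3340/7 - (10/7)Q = 131.25 + (5/12)Q gives Q* = 5811/31 and P* = 6490/31.
With the subsidy, sellers receive Ps = Pb + 104 for each unit, where Pb is the price buyers pay.
On the curves, Pb = 3340/7 - (10/7)Q and Ps = 131.25 + (5/12)Q; the wedge Ps − Pb = 104 gives 131.25 + (5/12)Q − (3340/7 - (10/7)Q) = 104, so Q' = 37791/155.
Then Pb = 3340/7 − (10/7)·(37791/155) = 3994/31 and Ps = 131.25 + (5/12)·(37791/155) = 7218/31.
ΔCS = ½(5811/31 + 37791/155)(6490/31 − 3994/31) = 83423808/4805; ΔPS = ½(5811/31 + 37791/155)(7218/31 − 6490/31) = 24331944/4805.
Government spending = 104 × 37791/155 = 3930264/155.
Net change = 83423808/4805 + 24331944/4805 − 3930264/155 = -454272/155. The loss equals the DWL triangle ½·104·8736/155.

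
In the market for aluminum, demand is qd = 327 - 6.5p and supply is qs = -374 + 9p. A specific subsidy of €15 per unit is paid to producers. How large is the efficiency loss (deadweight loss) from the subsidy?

Deadweight loss = 26325/62

Pre-subsidy: 327 - 6.5p = -374 + 9p gives p* = 1402/31, q* = 1024/31.
With the subsidy, sellers receive ps = pb + 15 for each unit, where pb is the price buyers pay.
Supply in terms of pb becomes qs = -374 + 9(pb + 15) = -239 + 9pb. Setting this equal to demand: 327 - 6.5pb = -239 + 9pb, so pb = 1132/31.
Sellers receive ps = 1132/31 + 15 = 1597/31; q' = 327 − 6.5·(1132/31) = 2779/31.
The subsidy expands output by 2779/31 − 1024/31 = 1755/31 past the efficient level; on those units the gap between marginal cost and willingness to pay runs from 0 up to 15.
DWL = ½ × 15 × 1755/31 = 26325/62.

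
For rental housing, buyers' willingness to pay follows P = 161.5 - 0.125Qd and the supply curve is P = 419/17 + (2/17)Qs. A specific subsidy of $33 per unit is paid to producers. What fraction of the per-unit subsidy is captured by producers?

Pre-subsidy: 161.5 - 0.125Q = 419/17 + (2/17)Q gives Q* = 564 and P* = 91.
With the subsidy, sellers receive Ps = Pb + 33 for each unit, where Pb is the price buyers pay.
On the curves, Pb = 161.5 - 0.125Q and Ps = 419/17 + (2/17)Q; the wedge Ps − Pb = 33 gives 419/17 + (2/17)Q − (161.5 - 0.125Q) = 33, so Q' = 700.
Then Pb = 161.5 − 0.125·700 = 74 and Ps = 419/17 + (2/17)·700 = 107.
Buyers' price falls by P* − Pb = 91 − 74 = 17; sellers' price rises by Ps − P* = 107 − 91 = 16.
So producers capture 16/33 = 16/33 of each unit of subsidy.

Producer share = 16/33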